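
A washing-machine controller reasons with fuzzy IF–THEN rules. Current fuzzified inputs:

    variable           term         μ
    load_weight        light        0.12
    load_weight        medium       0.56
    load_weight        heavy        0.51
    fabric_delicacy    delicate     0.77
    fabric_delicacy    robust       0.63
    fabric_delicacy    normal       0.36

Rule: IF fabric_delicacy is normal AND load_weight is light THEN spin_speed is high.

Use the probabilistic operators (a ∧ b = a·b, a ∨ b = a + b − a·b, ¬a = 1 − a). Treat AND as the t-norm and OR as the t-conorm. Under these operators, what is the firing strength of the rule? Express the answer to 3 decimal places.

0.043

firing strength: normal=0.36, light=0.12; AND[a·b] → w = 0.0432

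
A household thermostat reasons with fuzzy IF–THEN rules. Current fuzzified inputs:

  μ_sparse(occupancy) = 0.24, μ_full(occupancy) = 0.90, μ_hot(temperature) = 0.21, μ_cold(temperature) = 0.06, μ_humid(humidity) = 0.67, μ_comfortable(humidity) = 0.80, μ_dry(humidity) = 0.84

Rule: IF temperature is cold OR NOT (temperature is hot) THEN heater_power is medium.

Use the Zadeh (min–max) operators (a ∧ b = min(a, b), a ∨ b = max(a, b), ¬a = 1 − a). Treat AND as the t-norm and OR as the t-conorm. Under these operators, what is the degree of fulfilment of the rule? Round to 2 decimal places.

firing strength: cold=0.06, ¬hot=1−0.21=0.79; OR[max(a, b)] → w = 0.79

0.79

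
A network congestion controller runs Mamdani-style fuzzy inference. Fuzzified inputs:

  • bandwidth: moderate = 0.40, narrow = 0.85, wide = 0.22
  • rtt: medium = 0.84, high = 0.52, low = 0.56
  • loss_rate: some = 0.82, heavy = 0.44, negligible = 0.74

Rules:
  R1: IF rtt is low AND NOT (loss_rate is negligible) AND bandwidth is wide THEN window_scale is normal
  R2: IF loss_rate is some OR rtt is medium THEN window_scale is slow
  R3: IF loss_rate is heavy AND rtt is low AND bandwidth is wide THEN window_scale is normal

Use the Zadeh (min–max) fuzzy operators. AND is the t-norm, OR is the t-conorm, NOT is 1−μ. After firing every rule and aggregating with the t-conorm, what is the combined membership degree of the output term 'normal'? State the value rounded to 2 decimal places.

R1: low=0.56, ¬negligible=1−0.74=0.26, wide=0.22; AND[min(a, b)] → w = 0.22
R2: some=0.82, medium=0.84; OR[max(a, b)] → w = 0.84
R3: heavy=0.44, low=0.56, wide=0.22; AND[min(a, b)] → w = 0.22
Rules with consequent 'normal': {R1, R3} → strengths 0.22, 0.22
Aggregate via t-conorm [max(a, b)]: 0.22

0.22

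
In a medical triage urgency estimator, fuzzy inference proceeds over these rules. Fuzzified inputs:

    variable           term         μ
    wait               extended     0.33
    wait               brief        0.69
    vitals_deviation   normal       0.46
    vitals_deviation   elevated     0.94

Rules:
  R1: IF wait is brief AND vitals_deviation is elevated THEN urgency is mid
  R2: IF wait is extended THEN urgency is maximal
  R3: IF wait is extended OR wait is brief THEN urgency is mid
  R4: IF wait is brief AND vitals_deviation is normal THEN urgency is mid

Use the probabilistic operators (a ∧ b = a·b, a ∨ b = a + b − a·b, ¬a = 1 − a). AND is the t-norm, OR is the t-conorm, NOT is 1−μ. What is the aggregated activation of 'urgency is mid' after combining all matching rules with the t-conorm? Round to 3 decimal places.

R1: brief=0.69, elevated=0.94; AND[a·b] → w = 0.6486
R2: extended=0.33 → w = 0.3300
R3: extended=0.33, brief=0.69; OR[a + b − a·b] → w = 0.7923
R4: brief=0.69, normal=0.46; AND[a·b] → w = 0.3174
Rules with consequent 'mid': {R1, R3, R4} → strengths 0.6486, 0.7923, 0.3174
Aggregate via t-conorm [a + b − a·b]: 0.9502

0.950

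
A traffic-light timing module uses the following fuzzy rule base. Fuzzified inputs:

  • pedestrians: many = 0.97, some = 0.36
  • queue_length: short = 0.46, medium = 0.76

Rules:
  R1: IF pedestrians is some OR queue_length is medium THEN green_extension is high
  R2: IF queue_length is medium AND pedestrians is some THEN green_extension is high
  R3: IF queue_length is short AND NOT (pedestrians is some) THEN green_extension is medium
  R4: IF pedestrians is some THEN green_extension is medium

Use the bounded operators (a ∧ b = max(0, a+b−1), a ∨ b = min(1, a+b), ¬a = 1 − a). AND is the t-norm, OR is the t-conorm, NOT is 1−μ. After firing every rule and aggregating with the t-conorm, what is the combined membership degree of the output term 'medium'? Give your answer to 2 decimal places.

0.46

R1: some=0.36, medium=0.76; OR[min(1, a+b)] → w = 1.00
R2: medium=0.76, some=0.36; AND[max(0, a+b−1)] → w = 0.12
R3: short=0.46, ¬some=1−0.36=0.64; AND[max(0, a+b−1)] → w = 0.10
R4: some=0.36 → w = 0.36
Rules with consequent 'medium': {R3, R4} → strengths 0.10, 0.36
Aggregate via t-conorm [min(1, a+b)]: 0.46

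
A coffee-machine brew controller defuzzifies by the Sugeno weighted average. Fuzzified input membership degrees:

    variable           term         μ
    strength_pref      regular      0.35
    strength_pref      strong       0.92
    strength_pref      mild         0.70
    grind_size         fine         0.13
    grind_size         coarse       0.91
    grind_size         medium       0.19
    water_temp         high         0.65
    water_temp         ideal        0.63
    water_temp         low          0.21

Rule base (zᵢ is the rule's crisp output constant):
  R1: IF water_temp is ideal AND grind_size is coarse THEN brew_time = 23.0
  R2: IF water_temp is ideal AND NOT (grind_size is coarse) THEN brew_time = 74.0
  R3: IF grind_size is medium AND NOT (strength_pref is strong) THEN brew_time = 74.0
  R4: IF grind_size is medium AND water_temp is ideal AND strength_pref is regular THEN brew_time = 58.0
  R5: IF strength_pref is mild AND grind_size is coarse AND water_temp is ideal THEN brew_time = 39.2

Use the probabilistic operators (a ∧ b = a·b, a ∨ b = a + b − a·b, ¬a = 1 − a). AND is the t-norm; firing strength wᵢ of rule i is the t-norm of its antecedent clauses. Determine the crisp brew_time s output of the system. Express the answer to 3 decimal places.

33.689

R1 (z=23.0): ideal=0.63, coarse=0.91; AND[a·b] → w = 0.5733
R2 (z=74.0): ideal=0.63, ¬coarse=1−0.91=0.09; AND[a·b] → w = 0.0567
R3 (z=74.0): medium=0.19, ¬strong=1−0.92=0.08; AND[a·b] → w = 0.0152
R4 (z=58.0): medium=0.19, ideal=0.63, regular=0.35; AND[a·b] → w = 0.0419
R5 (z=39.2): mild=0.70, coarse=0.91, ideal=0.63; AND[a·b] → w = 0.4013
Weighted average = (0.5733·23.0 + 0.0567·74.0 + 0.0152·74.0 + 0.0419·58.0 + 0.4013·39.2) / (0.5733 + 0.0567 + 0.0152 + 0.0419 + 0.4013)
  = 36.6678 / 1.0884 = 33.689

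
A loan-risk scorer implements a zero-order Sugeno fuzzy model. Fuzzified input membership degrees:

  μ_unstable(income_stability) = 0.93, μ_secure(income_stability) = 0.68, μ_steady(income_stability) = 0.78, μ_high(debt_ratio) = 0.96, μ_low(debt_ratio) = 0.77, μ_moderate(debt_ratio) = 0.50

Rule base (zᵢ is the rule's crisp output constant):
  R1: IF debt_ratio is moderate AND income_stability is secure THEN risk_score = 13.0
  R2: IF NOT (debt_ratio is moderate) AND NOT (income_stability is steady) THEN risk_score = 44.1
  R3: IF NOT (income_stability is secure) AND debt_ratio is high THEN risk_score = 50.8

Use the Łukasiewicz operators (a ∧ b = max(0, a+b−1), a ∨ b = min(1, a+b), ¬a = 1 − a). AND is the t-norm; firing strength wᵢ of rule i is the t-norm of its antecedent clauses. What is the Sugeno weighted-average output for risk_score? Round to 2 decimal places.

36.01

R1 (z=13.0): moderate=0.50, secure=0.68; AND[max(0, a+b−1)] → w = 0.18
R2 (z=44.1): ¬moderate=1−0.50=0.50, ¬steady=1−0.78=0.22; AND[max(0, a+b−1)] → w = 0.00
R3 (z=50.8): ¬secure=1−0.68=0.32, high=0.96; AND[max(0, a+b−1)] → w = 0.28
Weighted average = (0.18·13.0 + 0.00·44.1 + 0.28·50.8) / (0.18 + 0.00 + 0.28)
  = 16.5640 / 0.4600 = 36.01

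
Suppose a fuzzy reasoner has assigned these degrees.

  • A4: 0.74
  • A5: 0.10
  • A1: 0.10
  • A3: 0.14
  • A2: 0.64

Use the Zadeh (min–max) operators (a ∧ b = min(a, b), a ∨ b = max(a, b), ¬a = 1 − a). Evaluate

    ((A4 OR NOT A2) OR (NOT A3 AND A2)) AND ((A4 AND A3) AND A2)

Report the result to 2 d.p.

0.14

NOT A2 = 1 − 0.64 = 0.36
A4 OR NOT A2 = max(a, b) on (0.74, 0.36) = 0.74
NOT A3 = 1 − 0.14 = 0.86
NOT A3 AND A2 = min(a, b) on (0.86, 0.64) = 0.64
(A4 OR NOT A2) OR (NOT A3 AND A2) = max(a, b) on (0.74, 0.64) = 0.74
A4 AND A3 = min(a, b) on (0.74, 0.14) = 0.14
(A4 AND A3) AND A2 = min(a, b) on (0.14, 0.64) = 0.14
((A4 OR NOT A2) OR (NOT A3 AND A2)) AND ((A4 AND A3) AND A2) = min(a, b) on (0.74, 0.14) = 0.14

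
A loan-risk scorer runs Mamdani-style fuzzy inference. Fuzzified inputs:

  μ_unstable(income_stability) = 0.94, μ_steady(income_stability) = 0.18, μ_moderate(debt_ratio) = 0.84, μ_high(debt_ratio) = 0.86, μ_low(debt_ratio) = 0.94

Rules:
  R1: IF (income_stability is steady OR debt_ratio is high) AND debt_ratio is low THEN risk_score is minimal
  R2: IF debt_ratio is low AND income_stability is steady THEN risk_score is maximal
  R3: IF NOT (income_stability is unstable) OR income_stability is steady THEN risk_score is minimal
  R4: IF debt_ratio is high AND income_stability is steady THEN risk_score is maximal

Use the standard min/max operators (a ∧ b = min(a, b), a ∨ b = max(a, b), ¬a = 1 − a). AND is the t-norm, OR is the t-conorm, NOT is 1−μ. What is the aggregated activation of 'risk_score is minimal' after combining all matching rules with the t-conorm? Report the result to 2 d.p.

R1: (steady=0.18 OR high=0.86) = 0.86; AND[min(a, b)] with low=0.94 → w = 0.86
R2: low=0.94, steady=0.18; AND[min(a, b)] → w = 0.18
R3: ¬unstable=1−0.94=0.06, steady=0.18; OR[max(a, b)] → w = 0.18
R4: high=0.86, steady=0.18; AND[min(a, b)] → w = 0.18
Rules with consequent 'minimal': {R1, R3} → strengths 0.86, 0.18
Aggregate via t-conorm [max(a, b)]: 0.86

0.86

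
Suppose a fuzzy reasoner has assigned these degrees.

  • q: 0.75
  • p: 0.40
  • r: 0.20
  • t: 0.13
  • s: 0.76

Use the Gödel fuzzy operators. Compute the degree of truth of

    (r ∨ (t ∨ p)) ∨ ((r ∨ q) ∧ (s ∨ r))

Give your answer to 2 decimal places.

t ∨ p = max(a, b) on (0.13, 0.40) = 0.40
r ∨ (t ∨ p) = max(a, b) on (0.20, 0.40) = 0.40
r ∨ q = max(a, b) on (0.20, 0.75) = 0.75
s ∨ r = max(a, b) on (0.76, 0.20) = 0.76
(r ∨ q) ∧ (s ∨ r) = min(a, b) on (0.75, 0.76) = 0.75
(r ∨ (t ∨ p)) ∨ ((r ∨ q) ∧ (s ∨ r)) = max(a, b) on (0.40, 0.75) = 0.75

0.75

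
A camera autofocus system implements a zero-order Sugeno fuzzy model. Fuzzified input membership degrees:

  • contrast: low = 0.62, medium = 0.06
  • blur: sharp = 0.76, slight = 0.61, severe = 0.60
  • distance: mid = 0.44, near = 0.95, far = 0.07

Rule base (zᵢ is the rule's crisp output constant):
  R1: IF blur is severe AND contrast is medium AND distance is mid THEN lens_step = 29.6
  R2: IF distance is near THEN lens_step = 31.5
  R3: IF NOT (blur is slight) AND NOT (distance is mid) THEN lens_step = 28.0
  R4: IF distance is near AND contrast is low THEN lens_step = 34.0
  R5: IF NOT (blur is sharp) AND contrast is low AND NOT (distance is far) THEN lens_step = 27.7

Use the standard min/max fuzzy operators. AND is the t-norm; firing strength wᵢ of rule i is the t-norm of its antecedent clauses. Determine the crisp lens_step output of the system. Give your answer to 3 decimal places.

31.128

R1 (z=29.6): severe=0.60, medium=0.06, mid=0.44; AND[min(a, b)] → w = 0.06
R2 (z=31.5): near=0.95 → w = 0.95
R3 (z=28.0): ¬slight=1−0.61=0.39, ¬mid=1−0.44=0.56; AND[min(a, b)] → w = 0.39
R4 (z=34.0): near=0.95, low=0.62; AND[min(a, b)] → w = 0.62
R5 (z=27.7): ¬sharp=1−0.76=0.24, low=0.62, ¬far=1−0.07=0.93; AND[min(a, b)] → w = 0.24
Weighted average = (0.06·29.6 + 0.95·31.5 + 0.39·28.0 + 0.62·34.0 + 0.24·27.7) / (0.06 + 0.95 + 0.39 + 0.62 + 0.24)
  = 70.3490 / 2.2600 = 31.128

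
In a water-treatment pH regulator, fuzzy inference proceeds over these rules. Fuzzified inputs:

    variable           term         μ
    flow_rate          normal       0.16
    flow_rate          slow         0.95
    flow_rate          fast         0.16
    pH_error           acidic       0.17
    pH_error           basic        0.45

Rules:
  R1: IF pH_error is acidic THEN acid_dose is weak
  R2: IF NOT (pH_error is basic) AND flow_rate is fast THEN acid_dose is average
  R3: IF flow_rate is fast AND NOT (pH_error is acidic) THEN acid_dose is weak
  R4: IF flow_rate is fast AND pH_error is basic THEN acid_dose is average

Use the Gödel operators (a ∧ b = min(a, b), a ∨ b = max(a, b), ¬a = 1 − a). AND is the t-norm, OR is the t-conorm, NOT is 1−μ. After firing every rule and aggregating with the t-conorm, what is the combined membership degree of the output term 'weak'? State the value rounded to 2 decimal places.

0.17

R1: acidic=0.17 → w = 0.17
R2: ¬basic=1−0.45=0.55, fast=0.16; AND[min(a, b)] → w = 0.16
R3: fast=0.16, ¬acidic=1−0.17=0.83; AND[min(a, b)] → w = 0.16
R4: fast=0.16, basic=0.45; AND[min(a, b)] → w = 0.16
Rules with consequent 'weak': {R1, R3} → strengths 0.17, 0.16
Aggregate via t-conorm [max(a, b)]: 0.17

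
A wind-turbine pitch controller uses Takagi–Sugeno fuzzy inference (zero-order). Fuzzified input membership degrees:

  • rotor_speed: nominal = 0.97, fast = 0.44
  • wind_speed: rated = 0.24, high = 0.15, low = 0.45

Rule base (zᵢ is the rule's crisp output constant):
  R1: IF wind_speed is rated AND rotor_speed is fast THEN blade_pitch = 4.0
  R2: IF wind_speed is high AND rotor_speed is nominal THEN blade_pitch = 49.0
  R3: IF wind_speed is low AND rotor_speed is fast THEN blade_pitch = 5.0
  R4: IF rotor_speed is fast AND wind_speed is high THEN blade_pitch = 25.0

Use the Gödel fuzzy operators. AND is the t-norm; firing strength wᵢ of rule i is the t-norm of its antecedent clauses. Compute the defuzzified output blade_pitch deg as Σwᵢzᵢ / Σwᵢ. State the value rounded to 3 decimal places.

14.551

R1 (z=4.0): rated=0.24, fast=0.44; AND[min(a, b)] → w = 0.24
R2 (z=49.0): high=0.15, nominal=0.97; AND[min(a, b)] → w = 0.15
R3 (z=5.0): low=0.45, fast=0.44; AND[min(a, b)] → w = 0.44
R4 (z=25.0): fast=0.44, high=0.15; AND[min(a, b)] → w = 0.15
Weighted average = (0.24·4.0 + 0.15·49.0 + 0.44·5.0 + 0.15·25.0) / (0.24 + 0.15 + 0.44 + 0.15)
  = 14.2600 / 0.9800 = 14.551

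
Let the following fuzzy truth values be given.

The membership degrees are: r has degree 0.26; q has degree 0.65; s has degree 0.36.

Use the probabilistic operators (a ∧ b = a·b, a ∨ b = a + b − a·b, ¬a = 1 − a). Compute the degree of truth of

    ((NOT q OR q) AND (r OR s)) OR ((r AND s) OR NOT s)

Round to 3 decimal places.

NOT q = 1 − 0.6500 = 0.3500
NOT q OR q = a + b − a·b on (0.3500, 0.6500) = 0.7725
r OR s = a + b − a·b on (0.2600, 0.3600) = 0.5264
(NOT q OR q) AND (r OR s) = a·b on (0.7725, 0.5264) = 0.4066
r AND s = a·b on (0.2600, 0.3600) = 0.0936
NOT s = 1 − 0.3600 = 0.6400
(r AND s) OR NOT s = a + b − a·b on (0.0936, 0.6400) = 0.6737
((NOT q OR q) AND (r OR s)) OR ((r AND s) OR NOT s) = a + b − a·b on (0.4066, 0.6737) = 0.8064

0.806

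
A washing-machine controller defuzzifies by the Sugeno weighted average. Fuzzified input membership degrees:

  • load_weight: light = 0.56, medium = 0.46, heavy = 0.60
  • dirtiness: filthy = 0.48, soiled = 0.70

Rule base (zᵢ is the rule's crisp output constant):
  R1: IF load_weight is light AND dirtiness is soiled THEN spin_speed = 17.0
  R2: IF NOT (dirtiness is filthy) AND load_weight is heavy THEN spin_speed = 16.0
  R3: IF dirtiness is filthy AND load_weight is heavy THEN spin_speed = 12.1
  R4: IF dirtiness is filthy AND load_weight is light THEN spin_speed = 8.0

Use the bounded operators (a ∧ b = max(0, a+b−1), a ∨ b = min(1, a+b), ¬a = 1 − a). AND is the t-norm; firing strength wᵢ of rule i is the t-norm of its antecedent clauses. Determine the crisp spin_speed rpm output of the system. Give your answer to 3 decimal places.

R1 (z=17.0): light=0.56, soiled=0.70; AND[max(0, a+b−1)] → w = 0.26
R2 (z=16.0): ¬filthy=1−0.48=0.52, heavy=0.60; AND[max(0, a+b−1)] → w = 0.12
R3 (z=12.1): filthy=0.48, heavy=0.60; AND[max(0, a+b−1)] → w = 0.08
R4 (z=8.0): filthy=0.48, light=0.56; AND[max(0, a+b−1)] → w = 0.04
Weighted average = (0.26·17.0 + 0.12·16.0 + 0.08·12.1 + 0.04·8.0) / (0.26 + 0.12 + 0.08 + 0.04)
  = 7.6280 / 0.5000 = 15.256

15.256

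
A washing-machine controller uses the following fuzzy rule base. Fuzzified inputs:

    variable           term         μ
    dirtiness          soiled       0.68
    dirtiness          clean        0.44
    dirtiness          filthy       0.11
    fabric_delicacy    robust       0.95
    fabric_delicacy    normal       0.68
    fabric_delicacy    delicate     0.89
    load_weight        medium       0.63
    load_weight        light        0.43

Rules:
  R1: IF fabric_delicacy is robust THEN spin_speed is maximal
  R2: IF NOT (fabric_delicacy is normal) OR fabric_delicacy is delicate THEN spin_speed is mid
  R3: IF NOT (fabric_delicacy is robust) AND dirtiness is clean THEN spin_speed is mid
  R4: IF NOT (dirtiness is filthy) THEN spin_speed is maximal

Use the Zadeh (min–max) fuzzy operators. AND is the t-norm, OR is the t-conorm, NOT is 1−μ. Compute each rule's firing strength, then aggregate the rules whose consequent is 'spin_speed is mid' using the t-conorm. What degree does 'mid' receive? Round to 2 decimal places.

R1: robust=0.95 → w = 0.95
R2: ¬normal=1−0.68=0.32, delicate=0.89; OR[max(a, b)] → w = 0.89
R3: ¬robust=1−0.95=0.05, clean=0.44; AND[min(a, b)] → w = 0.05
R4: ¬filthy=1−0.11=0.89 → w = 0.89
Rules with consequent 'mid': {R2, R3} → strengths 0.89, 0.05
Aggregate via t-conorm [max(a, b)]: 0.89

0.89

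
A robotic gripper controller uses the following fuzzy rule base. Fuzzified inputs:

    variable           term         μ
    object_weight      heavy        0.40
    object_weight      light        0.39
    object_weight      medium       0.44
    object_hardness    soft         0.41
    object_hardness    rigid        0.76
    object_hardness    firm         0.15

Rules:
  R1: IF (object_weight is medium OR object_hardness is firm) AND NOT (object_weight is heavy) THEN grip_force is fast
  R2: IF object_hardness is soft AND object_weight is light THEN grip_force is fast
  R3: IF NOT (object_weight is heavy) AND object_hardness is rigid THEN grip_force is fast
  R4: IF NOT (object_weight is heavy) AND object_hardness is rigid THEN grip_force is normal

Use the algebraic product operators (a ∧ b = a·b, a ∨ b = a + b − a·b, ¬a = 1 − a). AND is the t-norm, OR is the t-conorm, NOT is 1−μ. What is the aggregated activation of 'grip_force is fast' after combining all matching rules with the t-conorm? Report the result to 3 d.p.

R1: (medium=0.44 OR firm=0.15) = 0.5240; AND[a·b] with ¬heavy=1−0.40=0.60 → w = 0.3144
R2: soft=0.41, light=0.39; AND[a·b] → w = 0.1599
R3: ¬heavy=1−0.40=0.60, rigid=0.76; AND[a·b] → w = 0.4560
R4: ¬heavy=1−0.40=0.60, rigid=0.76; AND[a·b] → w = 0.4560
Rules with consequent 'fast': {R1, R2, R3} → strengths 0.3144, 0.1599, 0.4560
Aggregate via t-conorm [a + b − a·b]: 0.6867

0.687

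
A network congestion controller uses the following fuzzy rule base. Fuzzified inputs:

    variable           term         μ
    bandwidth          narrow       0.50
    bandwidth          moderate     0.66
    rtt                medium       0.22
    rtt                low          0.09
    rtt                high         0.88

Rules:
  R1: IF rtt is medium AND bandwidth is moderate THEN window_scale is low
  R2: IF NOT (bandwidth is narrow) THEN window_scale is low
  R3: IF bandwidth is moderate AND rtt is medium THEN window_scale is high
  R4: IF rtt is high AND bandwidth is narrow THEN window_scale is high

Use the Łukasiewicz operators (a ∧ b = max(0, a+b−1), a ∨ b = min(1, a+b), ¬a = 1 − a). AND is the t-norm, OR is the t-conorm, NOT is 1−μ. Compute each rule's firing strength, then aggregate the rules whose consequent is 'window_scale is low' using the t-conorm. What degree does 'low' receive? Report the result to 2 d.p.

0.50

R1: medium=0.22, moderate=0.66; AND[max(0, a+b−1)] → w = 0.00
R2: ¬narrow=1−0.50=0.50 → w = 0.50
R3: moderate=0.66, medium=0.22; AND[max(0, a+b−1)] → w = 0.00
R4: high=0.88, narrow=0.50; AND[max(0, a+b−1)] → w = 0.38
Rules with consequent 'low': {R1, R2} → strengths 0.00, 0.50
Aggregate via t-conorm [min(1, a+b)]: 0.50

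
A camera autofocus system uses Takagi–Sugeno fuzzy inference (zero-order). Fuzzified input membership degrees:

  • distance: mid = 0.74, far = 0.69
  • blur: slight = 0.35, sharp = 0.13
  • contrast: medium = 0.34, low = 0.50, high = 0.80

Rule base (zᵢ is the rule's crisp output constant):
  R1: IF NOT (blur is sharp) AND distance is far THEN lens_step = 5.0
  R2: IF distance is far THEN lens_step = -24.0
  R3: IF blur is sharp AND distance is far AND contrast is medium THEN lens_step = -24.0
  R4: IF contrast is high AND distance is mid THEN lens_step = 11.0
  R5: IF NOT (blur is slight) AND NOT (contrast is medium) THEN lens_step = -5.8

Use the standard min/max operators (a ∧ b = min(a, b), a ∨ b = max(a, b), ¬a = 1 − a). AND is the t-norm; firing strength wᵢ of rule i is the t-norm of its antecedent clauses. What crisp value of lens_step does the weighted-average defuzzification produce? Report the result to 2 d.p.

-4.09

R1 (z=5.0): ¬sharp=1−0.13=0.87, far=0.69; AND[min(a, b)] → w = 0.69
R2 (z=-24.0): far=0.69 → w = 0.69
R3 (z=-24.0): sharp=0.13, far=0.69, medium=0.34; AND[min(a, b)] → w = 0.13
R4 (z=11.0): high=0.80, mid=0.74; AND[min(a, b)] → w = 0.74
R5 (z=-5.8): ¬slight=1−0.35=0.65, ¬medium=1−0.34=0.66; AND[min(a, b)] → w = 0.65
Weighted average = (0.69·5.0 + 0.69·-24.0 + 0.13·-24.0 + 0.74·11.0 + 0.65·-5.8) / (0.69 + 0.69 + 0.13 + 0.74 + 0.65)
  = -11.8600 / 2.9000 = -4.09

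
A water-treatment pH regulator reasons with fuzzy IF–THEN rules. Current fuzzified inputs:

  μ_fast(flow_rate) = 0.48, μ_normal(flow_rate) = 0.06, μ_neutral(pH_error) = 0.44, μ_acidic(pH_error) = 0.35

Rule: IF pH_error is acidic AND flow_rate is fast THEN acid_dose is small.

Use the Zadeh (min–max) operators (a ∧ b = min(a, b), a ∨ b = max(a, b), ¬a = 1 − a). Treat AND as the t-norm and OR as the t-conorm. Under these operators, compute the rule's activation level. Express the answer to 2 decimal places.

0.35

firing strength: acidic=0.35, fast=0.48; AND[min(a, b)] → w = 0.35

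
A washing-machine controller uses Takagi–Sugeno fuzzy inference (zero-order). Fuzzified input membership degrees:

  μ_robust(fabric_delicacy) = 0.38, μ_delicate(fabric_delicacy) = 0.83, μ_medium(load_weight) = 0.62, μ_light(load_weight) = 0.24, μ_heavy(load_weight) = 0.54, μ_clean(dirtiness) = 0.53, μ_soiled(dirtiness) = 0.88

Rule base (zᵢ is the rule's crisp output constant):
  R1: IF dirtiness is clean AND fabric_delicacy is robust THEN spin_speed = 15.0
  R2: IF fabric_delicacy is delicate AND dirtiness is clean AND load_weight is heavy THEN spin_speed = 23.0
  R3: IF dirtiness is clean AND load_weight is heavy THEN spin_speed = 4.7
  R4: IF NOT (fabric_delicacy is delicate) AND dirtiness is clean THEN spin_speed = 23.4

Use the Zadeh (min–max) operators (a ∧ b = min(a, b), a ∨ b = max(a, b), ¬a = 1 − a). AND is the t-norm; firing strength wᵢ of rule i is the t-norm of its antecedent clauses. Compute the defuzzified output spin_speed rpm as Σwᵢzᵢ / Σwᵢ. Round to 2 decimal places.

15.13

R1 (z=15.0): clean=0.53, robust=0.38; AND[min(a, b)] → w = 0.38
R2 (z=23.0): delicate=0.83, clean=0.53, heavy=0.54; AND[min(a, b)] → w = 0.53
R3 (z=4.7): clean=0.53, heavy=0.54; AND[min(a, b)] → w = 0.53
R4 (z=23.4): ¬delicate=1−0.83=0.17, clean=0.53; AND[min(a, b)] → w = 0.17
Weighted average = (0.38·15.0 + 0.53·23.0 + 0.53·4.7 + 0.17·23.4) / (0.38 + 0.53 + 0.53 + 0.17)
  = 24.3590 / 1.6100 = 15.13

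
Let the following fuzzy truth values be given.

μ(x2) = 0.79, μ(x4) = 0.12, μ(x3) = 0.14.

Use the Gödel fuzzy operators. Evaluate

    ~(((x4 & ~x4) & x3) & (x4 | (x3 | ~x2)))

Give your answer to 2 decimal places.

~x4 = 1 − 0.12 = 0.88
x4 & ~x4 = min(a, b) on (0.12, 0.88) = 0.12
(x4 & ~x4) & x3 = min(a, b) on (0.12, 0.14) = 0.12
~x2 = 1 − 0.79 = 0.21
x3 | ~x2 = max(a, b) on (0.14, 0.21) = 0.21
x4 | (x3 | ~x2) = max(a, b) on (0.12, 0.21) = 0.21
((x4 & ~x4) & x3) & (x4 | (x3 | ~x2)) = min(a, b) on (0.12, 0.21) = 0.12
~(((x4 & ~x4) & x3) & (x4 | (x3 | ~x2))) = 1 − 0.12 = 0.88

0.88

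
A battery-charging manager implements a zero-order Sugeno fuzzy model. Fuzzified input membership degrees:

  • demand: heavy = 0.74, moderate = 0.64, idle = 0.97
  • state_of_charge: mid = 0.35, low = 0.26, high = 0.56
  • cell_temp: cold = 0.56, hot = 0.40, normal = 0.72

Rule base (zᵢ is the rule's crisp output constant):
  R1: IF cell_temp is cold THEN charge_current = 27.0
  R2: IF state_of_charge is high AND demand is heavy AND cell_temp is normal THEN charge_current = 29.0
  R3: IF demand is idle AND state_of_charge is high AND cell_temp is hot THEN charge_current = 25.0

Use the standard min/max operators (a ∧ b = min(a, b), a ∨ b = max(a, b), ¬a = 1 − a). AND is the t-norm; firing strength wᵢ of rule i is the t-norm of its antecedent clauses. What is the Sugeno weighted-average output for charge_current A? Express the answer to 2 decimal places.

R1 (z=27.0): cold=0.56 → w = 0.56
R2 (z=29.0): high=0.56, heavy=0.74, normal=0.72; AND[min(a, b)] → w = 0.56
R3 (z=25.0): idle=0.97, high=0.56, hot=0.40; AND[min(a, b)] → w = 0.40
Weighted average = (0.56·27.0 + 0.56·29.0 + 0.40·25.0) / (0.56 + 0.56 + 0.40)
  = 41.3600 / 1.5200 = 27.21

27.21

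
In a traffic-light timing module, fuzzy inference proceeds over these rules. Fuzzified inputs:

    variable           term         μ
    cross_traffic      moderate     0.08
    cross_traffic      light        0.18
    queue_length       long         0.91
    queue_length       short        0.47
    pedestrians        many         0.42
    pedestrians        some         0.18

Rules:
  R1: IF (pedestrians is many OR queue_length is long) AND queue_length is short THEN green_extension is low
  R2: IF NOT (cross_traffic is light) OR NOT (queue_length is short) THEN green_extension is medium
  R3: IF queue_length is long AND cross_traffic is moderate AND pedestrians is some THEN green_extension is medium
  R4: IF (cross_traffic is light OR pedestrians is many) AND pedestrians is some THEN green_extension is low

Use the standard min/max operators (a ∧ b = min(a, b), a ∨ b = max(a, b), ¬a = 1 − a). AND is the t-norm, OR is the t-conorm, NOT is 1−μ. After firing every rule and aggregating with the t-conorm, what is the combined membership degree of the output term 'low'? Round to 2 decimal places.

0.47

R1: (many=0.42 OR long=0.91) = 0.91; AND[min(a, b)] with short=0.47 → w = 0.47
R2: ¬light=1−0.18=0.82, ¬short=1−0.47=0.53; OR[max(a, b)] → w = 0.82
R3: long=0.91, moderate=0.08, some=0.18; AND[min(a, b)] → w = 0.08
R4: (light=0.18 OR many=0.42) = 0.42; AND[min(a, b)] with some=0.18 → w = 0.18
Rules with consequent 'low': {R1, R4} → strengths 0.47, 0.18
Aggregate via t-conorm [max(a, b)]: 0.47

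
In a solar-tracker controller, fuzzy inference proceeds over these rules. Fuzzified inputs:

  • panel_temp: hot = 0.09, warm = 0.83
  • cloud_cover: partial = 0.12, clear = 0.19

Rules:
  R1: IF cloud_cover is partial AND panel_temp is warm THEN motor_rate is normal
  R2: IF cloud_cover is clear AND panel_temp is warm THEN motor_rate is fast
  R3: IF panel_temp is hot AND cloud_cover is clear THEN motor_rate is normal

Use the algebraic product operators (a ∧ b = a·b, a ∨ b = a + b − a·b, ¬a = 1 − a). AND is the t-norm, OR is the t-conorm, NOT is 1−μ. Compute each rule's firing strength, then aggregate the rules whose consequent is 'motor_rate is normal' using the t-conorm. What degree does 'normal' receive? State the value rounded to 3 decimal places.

0.115

R1: partial=0.12, warm=0.83; AND[a·b] → w = 0.0996
R2: clear=0.19, warm=0.83; AND[a·b] → w = 0.1577
R3: hot=0.09, clear=0.19; AND[a·b] → w = 0.0171
Rules with consequent 'normal': {R1, R3} → strengths 0.0996, 0.0171
Aggregate via t-conorm [a + b − a·b]: 0.1150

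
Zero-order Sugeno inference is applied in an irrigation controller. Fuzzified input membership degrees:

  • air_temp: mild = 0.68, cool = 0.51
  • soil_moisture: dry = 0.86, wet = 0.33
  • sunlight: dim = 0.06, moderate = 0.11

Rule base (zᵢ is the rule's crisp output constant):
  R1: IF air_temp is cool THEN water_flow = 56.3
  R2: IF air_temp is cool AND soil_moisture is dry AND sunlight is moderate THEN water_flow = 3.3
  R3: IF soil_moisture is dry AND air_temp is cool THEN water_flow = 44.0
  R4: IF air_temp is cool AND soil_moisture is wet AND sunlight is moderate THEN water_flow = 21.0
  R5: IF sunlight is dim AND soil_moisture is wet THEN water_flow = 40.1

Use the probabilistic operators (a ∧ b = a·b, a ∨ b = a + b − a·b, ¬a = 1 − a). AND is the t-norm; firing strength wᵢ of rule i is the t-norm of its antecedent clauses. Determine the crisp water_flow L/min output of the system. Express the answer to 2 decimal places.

R1 (z=56.3): cool=0.51 → w = 0.5100
R2 (z=3.3): cool=0.51, dry=0.86, moderate=0.11; AND[a·b] → w = 0.0482
R3 (z=44.0): dry=0.86, cool=0.51; AND[a·b] → w = 0.4386
R4 (z=21.0): cool=0.51, wet=0.33, moderate=0.11; AND[a·b] → w = 0.0185
R5 (z=40.1): dim=0.06, wet=0.33; AND[a·b] → w = 0.0198
Weighted average = (0.5100·56.3 + 0.0482·3.3 + 0.4386·44.0 + 0.0185·21.0 + 0.0198·40.1) / (0.5100 + 0.0482 + 0.4386 + 0.0185 + 0.0198)
  = 49.3534 / 1.0352 = 47.68

47.68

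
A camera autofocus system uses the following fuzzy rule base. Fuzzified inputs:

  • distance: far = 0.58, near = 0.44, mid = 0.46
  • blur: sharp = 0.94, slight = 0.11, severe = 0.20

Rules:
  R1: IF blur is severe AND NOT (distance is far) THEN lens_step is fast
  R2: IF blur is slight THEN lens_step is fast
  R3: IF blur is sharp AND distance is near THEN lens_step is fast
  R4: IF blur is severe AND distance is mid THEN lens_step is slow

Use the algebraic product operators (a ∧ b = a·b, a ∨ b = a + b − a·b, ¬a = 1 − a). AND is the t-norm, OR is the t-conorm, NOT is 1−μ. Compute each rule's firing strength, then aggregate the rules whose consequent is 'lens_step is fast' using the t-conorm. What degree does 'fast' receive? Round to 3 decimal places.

R1: severe=0.20, ¬far=1−0.58=0.42; AND[a·b] → w = 0.0840
R2: slight=0.11 → w = 0.1100
R3: sharp=0.94, near=0.44; AND[a·b] → w = 0.4136
R4: severe=0.20, mid=0.46; AND[a·b] → w = 0.0920
Rules with consequent 'fast': {R1, R2, R3} → strengths 0.0840, 0.1100, 0.4136
Aggregate via t-conorm [a + b − a·b]: 0.5219

0.522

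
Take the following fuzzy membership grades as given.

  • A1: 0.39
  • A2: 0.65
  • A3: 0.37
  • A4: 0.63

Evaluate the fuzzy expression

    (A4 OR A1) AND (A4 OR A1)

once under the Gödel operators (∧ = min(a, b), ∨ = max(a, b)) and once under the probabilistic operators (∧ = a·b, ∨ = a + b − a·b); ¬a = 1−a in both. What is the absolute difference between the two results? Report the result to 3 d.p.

0.030

Under Gödel:
  A4 OR A1 = max(a, b) on (0.63, 0.39) = 0.63
  A4 OR A1 = max(a, b) on (0.63, 0.39) = 0.63
  (A4 OR A1) AND (A4 OR A1) = min(a, b) on (0.63, 0.63) = 0.63
  → value = 0.6300
Under probabilistic:
  A4 OR A1 = a + b − a·b on (0.6300, 0.3900) = 0.7743
  A4 OR A1 = a + b − a·b on (0.6300, 0.3900) = 0.7743
  (A4 OR A1) AND (A4 OR A1) = a·b on (0.7743, 0.7743) = 0.5995
  → value = 0.5995
|0.6300 − 0.5995| = 0.030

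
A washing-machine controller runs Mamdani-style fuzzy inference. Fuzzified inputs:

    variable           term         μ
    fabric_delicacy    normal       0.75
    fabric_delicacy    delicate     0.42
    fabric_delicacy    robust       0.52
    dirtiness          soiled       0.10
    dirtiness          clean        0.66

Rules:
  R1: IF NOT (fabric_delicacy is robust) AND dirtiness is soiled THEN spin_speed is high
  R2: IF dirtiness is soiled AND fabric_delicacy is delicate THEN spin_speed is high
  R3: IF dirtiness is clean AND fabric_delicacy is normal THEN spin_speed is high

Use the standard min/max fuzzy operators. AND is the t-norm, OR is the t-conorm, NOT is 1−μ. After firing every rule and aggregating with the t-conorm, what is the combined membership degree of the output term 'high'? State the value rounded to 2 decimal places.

R1: ¬robust=1−0.52=0.48, soiled=0.10; AND[min(a, b)] → w = 0.10
R2: soiled=0.10, delicate=0.42; AND[min(a, b)] → w = 0.10
R3: clean=0.66, normal=0.75; AND[min(a, b)] → w = 0.66
Rules with consequent 'high': {R1, R2, R3} → strengths 0.10, 0.10, 0.66
Aggregate via t-conorm [max(a, b)]: 0.66

0.66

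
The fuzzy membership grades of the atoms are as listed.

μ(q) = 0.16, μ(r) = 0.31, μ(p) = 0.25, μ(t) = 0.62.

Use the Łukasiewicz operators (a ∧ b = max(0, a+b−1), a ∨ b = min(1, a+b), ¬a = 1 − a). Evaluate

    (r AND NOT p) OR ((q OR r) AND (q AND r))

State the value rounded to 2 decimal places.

0.06

NOT p = 1 − 0.25 = 0.75
r AND NOT p = max(0, a+b−1) on (0.31, 0.75) = 0.06
q OR r = min(1, a+b) on (0.16, 0.31) = 0.47
q AND r = max(0, a+b−1) on (0.16, 0.31) = 0.00
(q OR r) AND (q AND r) = max(0, a+b−1) on (0.47, 0.00) = 0.00
(r AND NOT p) OR ((q OR r) AND (q AND r)) = min(1, a+b) on (0.06, 0.00) = 0.06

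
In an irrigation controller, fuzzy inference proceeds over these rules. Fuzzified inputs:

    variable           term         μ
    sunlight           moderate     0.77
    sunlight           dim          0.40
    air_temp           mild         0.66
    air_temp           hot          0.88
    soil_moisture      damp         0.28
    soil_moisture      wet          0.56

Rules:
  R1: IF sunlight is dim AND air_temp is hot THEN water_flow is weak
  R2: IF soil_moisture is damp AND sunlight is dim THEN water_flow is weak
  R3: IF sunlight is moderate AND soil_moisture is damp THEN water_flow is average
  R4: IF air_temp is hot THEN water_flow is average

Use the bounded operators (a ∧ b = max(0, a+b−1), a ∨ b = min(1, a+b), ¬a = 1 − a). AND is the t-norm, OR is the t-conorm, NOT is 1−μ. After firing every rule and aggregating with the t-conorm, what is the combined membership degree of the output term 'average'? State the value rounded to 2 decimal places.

0.93

R1: dim=0.40, hot=0.88; AND[max(0, a+b−1)] → w = 0.28
R2: damp=0.28, dim=0.40; AND[max(0, a+b−1)] → w = 0.00
R3: moderate=0.77, damp=0.28; AND[max(0, a+b−1)] → w = 0.05
R4: hot=0.88 → w = 0.88
Rules with consequent 'average': {R3, R4} → strengths 0.05, 0.88
Aggregate via t-conorm [min(1, a+b)]: 0.93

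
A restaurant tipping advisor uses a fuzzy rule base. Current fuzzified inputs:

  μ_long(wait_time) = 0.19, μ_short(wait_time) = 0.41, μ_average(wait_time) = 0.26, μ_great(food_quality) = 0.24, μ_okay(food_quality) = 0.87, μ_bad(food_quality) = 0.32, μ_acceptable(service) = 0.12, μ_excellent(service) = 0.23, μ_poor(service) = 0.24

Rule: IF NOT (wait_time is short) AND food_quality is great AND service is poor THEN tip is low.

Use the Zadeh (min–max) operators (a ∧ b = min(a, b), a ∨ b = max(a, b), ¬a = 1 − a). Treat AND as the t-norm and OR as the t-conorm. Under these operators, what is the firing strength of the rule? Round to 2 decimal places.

firing strength: ¬short=1−0.41=0.59, great=0.24, poor=0.24; AND[min(a, b)] → w = 0.24

0.24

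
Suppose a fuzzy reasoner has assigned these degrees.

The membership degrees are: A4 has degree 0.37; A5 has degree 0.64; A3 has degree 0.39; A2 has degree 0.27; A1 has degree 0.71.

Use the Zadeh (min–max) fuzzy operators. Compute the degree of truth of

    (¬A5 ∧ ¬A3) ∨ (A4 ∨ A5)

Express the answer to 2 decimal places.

¬A5 = 1 − 0.64 = 0.36
¬A3 = 1 − 0.39 = 0.61
¬A5 ∧ ¬A3 = min(a, b) on (0.36, 0.61) = 0.36
A4 ∨ A5 = max(a, b) on (0.37, 0.64) = 0.64
(¬A5 ∧ ¬A3) ∨ (A4 ∨ A5) = max(a, b) on (0.36, 0.64) = 0.64

0.64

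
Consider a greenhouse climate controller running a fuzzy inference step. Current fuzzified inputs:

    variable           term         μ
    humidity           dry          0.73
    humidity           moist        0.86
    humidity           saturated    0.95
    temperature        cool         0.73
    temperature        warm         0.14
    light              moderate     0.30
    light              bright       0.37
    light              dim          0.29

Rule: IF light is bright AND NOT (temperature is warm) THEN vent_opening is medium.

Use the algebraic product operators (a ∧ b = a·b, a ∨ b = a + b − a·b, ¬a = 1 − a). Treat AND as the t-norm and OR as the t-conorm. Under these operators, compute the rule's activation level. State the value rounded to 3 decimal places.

0.318

firing strength: bright=0.37, ¬warm=1−0.14=0.86; AND[a·b] → w = 0.3182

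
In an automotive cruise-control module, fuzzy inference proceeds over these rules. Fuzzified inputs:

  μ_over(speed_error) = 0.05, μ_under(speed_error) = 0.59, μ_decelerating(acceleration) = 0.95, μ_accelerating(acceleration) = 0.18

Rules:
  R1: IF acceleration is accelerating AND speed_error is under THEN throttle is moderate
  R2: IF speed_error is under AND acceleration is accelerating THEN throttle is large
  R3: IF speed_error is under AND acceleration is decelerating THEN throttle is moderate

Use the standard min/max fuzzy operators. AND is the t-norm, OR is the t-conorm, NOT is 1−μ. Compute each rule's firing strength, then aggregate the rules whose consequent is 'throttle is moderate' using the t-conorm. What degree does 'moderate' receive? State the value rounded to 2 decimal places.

0.59

R1: accelerating=0.18, under=0.59; AND[min(a, b)] → w = 0.18
R2: under=0.59, accelerating=0.18; AND[min(a, b)] → w = 0.18
R3: under=0.59, decelerating=0.95; AND[min(a, b)] → w = 0.59
Rules with consequent 'moderate': {R1, R3} → strengths 0.18, 0.59
Aggregate via t-conorm [max(a, b)]: 0.59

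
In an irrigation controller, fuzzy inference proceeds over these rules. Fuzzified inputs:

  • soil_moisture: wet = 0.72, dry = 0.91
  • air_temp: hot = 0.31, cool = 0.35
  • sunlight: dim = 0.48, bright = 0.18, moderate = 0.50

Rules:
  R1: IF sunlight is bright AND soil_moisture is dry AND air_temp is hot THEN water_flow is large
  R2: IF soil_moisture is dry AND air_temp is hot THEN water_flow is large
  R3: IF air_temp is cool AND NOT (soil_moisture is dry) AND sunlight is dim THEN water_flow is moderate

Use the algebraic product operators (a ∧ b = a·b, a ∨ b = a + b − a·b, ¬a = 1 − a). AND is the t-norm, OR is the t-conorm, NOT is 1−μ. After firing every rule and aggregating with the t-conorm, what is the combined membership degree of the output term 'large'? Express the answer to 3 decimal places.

0.319

R1: bright=0.18, dry=0.91, hot=0.31; AND[a·b] → w = 0.0508
R2: dry=0.91, hot=0.31; AND[a·b] → w = 0.2821
R3: cool=0.35, ¬dry=1−0.91=0.09, dim=0.48; AND[a·b] → w = 0.0151
Rules with consequent 'large': {R1, R2} → strengths 0.0508, 0.2821
Aggregate via t-conorm [a + b − a·b]: 0.3186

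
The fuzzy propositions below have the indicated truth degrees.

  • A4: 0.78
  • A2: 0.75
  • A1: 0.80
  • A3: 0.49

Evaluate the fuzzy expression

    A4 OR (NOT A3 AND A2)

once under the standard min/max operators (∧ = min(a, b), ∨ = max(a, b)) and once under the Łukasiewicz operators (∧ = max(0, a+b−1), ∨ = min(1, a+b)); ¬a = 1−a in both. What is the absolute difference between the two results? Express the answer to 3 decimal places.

0.220

Under standard min/max:
  NOT A3 = 1 − 0.49 = 0.51
  NOT A3 AND A2 = min(a, b) on (0.51, 0.75) = 0.51
  A4 OR (NOT A3 AND A2) = max(a, b) on (0.78, 0.51) = 0.78
  → value = 0.7800
Under Łukasiewicz:
  NOT A3 = 1 − 0.49 = 0.51
  NOT A3 AND A2 = max(0, a+b−1) on (0.51, 0.75) = 0.26
  A4 OR (NOT A3 AND A2) = min(1, a+b) on (0.78, 0.26) = 1.00
  → value = 1.0000
|0.7800 − 1.0000| = 0.220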